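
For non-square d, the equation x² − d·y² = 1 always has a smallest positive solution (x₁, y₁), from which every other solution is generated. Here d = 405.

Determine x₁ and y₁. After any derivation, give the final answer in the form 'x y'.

[20; 8,40] for √405; ℓ=2 ⇒ convergent index 1
a_0=20:  p_0=20·1+0=20,  q_0=20·0+1=1
a_1=8:  p_1=8·20+1=161,  q_1=8·1+0=8
fundamental: x₁=161, y₁=8  (since 25921 − 405·64 = 1)

161 8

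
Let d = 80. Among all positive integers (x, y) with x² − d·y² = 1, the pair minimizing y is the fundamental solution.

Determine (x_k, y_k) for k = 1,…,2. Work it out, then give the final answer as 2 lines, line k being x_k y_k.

[8; 1,16] for √80; ℓ=2 ⇒ convergent index 1
k=0  a_k=8  p_k/q_k = 8/1
k=1  a_k=1  p_k/q_k = 9/1
(x₁, y₁) = (9, 1);  9² − 80·1² = 1 ✓
(x_2, y_2) = (9·9 + 80·1·1, 9·1 + 1·9) = (161, 18)

9 1
161 18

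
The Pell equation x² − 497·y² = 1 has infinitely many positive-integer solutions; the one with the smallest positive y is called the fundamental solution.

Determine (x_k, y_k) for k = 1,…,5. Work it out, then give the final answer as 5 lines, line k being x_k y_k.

1201887 53912
2889064721537 129592263888
6944658661946678751 311510514535059400
16693389930459326703284737 748800875565868281911712
40127136686692992928199618718687 1799948075862157952969508541688

d=497: √d = [22; 3,2,2,5,6,5,2,2,3,44] (ℓ=10, even), read p_9/q_9
i=0: a=22 ⇒ p=22, q=1
i=1: a=3 ⇒ p=67, q=3
i=2: a=2 ⇒ p=156, q=7
i=3: a=2 ⇒ p=379, q=17
…
i=8: a=2 ⇒ p=352750, q=15823
i=9: a=3 ⇒ p=1201887, q=53912
(x₁, y₁) = (1201887, 53912);  1201887² − 497·53912² = 1 ✓
k=2:  x_2 = 1201887·1201887+497·53912·53912 = 2889064721537,  y_2 = 1201887·53912+53912·1201887 = 129592263888
k=3:  x_3 = 1201887·2889064721537+497·53912·129592263888 = 6944658661946678751,  y_3 = 1201887·129592263888+53912·2889064721537 = 311510514535059400
k=4:  x_4 = 1201887·6944658661946678751+497·53912·311510514535059400 = 16693389930459326703284737,  y_4 = 1201887·311510514535059400+53912·6944658661946678751 = 748800875565868281911712
k=5:  x_5 = 1201887·16693389930459326703284737+497·53912·748800875565868281911712 = 40127136686692992928199618718687,  y_5 = 1201887·748800875565868281911712+53912·16693389930459326703284737 = 1799948075862157952969508541688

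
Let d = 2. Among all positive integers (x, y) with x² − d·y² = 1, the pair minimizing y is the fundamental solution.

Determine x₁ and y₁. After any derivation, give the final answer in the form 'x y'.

d=2: √d = [1; 2] (ℓ=1, odd), read p_1/q_1
step 0: (1, 1)  from 1·(1,0) + (0,1)
step 1: (3, 2)  from 2·(1,1) + (1,0)
→ (3, 2).  Check: 3²=9, 2·2²=8, difference 1.

3 2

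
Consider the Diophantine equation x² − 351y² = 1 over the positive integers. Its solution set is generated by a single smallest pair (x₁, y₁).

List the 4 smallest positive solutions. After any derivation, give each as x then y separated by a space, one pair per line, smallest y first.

√351 = [18; 1,2,1,3,2,2,2,3,1,2,1,36, …], period ℓ=12 (even) → k=11
k=0  a_k=18  p_k/q_k = 18/1
k=1  a_k=1  p_k/q_k = 19/1
…
k=3  a_k=1  p_k/q_k = 75/4
…
k=5  a_k=2  p_k/q_k = 637/34
k=6  a_k=2  p_k/q_k = 1555/83
…
k=9  a_k=1  p_k/q_k = 16543/883
k=10  a_k=2  p_k/q_k = 45882/2449
k=11  a_k=1  p_k/q_k = 62425/3332
(x₁, y₁) = (62425, 3332);  62425² − 351·3332² = 1 ✓
n=2: (62425,3332)∘(62425,3332) = (62425·62425+351·3332·3332, 62425·3332+3332·62425) = (7793761249,416000200)
n=3: (7793761249,416000200)∘(62425,3332) = (62425·7793761249+351·3332·416000200, 62425·416000200+3332·7793761249) = (973051091875225,51937624966668)
n=4: (973051091875225,51937624966668)∘(62425,3332) = (62425·973051091875225+351·3332·51937624966668, 62425·51937624966668+3332·973051091875225) = (121485428812828080001,6484412476672499600)

62425 3332
7793761249 416000200
973051091875225 51937624966668
121485428812828080001 6484412476672499600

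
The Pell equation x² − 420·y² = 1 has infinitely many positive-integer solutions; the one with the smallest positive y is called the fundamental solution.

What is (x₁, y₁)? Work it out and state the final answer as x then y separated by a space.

[20; 2,40] for √420; ℓ=2 ⇒ convergent index 1
step 0: (20, 1)  from 20·(1,0) + (0,1)
step 1: (41, 2)  from 2·(20,1) + (1,0)
(x₁, y₁) = (41, 2);  41² − 420·2² = 1 ✓

41 2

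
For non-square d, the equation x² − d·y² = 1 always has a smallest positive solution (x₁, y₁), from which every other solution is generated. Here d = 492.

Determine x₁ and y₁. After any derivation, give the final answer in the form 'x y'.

29767 1342

[22; 5,1,1,10,1,1,5,44] for √492; ℓ=8 ⇒ convergent index 7
i=0: a=22 ⇒ p=22, q=1
…
i=3: a=1 ⇒ p=244, q=11
i=4: a=10 ⇒ p=2573, q=116
…
i=6: a=1 ⇒ p=5390, q=243
i=7: a=5 ⇒ p=29767, q=1342
→ (29767, 1342).  Check: 29767²=886074289, 492·1342²=886074288, difference 1.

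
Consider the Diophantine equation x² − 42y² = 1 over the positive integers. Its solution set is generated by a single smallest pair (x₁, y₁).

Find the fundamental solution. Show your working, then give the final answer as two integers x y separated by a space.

d=42: √d = [6; 2,12] (ℓ=2, even), read p_1/q_1
a_0=6:  p_0=6·1+0=6,  q_0=6·0+1=1
a_1=2:  p_1=2·6+1=13,  q_1=2·1+0=2
(x₁, y₁) = (13, 2);  13² − 42·2² = 1 ✓

13 2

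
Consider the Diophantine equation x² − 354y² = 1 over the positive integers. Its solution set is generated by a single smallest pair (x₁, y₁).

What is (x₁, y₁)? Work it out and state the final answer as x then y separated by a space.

258065 13716

√354 = [18; 1,4,2,2,18,2,2,4,1,36, …], period ℓ=10 (even) → k=9
a_0=18:  p_0=18·1+0=18,  q_0=18·0+1=1
a_1=1:  p_1=1·18+1=19,  q_1=1·1+0=1
…
a_4=2:  p_4=2·207+94=508,  q_4=2·11+5=27
a_5=18:  p_5=18·508+207=9351,  q_5=18·27+11=497
a_6=2:  p_6=2·9351+508=19210,  q_6=2·497+27=1021
a_7=2:  p_7=2·19210+9351=47771,  q_7=2·1021+497=2539
a_8=4:  p_8=4·47771+19210=210294,  q_8=4·2539+1021=11177
a_9=1:  p_9=1·210294+47771=258065,  q_9=1·11177+2539=13716
fundamental: x₁=258065, y₁=13716  (since 66597544225 − 354·188128656 = 1)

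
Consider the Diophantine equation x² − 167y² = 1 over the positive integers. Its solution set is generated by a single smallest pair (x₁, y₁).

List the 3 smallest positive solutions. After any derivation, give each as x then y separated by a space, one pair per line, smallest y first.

168 13
56447 4368
18966024 1467635

√167 = [12; 1,11,1,24, …], period ℓ=4 (even) → k=3
step 0: (12, 1)  from 12·(1,0) + (0,1)
…
step 2: (155, 12)  from 11·(13,1) + (12,1)
step 3: (168, 13)  from 1·(155,12) + (13,1)
(x₁, y₁) = (168, 13);  168² − 167·13² = 1 ✓
(168+13√167)^2 = 56447 + 4368√167
(168+13√167)^3 = 18966024 + 1467635√167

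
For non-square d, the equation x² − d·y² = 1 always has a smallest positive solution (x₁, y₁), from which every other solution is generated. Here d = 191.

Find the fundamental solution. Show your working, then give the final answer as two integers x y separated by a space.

√191 → a₀=13, period (1,4,1,1,3,…,4,1,26); ℓ=16 even so k=15
i=0: a=13 ⇒ p=13, q=1
…
i=3: a=1 ⇒ p=83, q=6
…
i=8: a=13 ⇒ p=40217, q=2910
…
i=12: a=1 ⇒ p=911765, q=65973
…
i=14: a=4 ⇒ p=7377553, q=533821
i=15: a=1 ⇒ p=8994000, q=650783
(x₁, y₁) = (8994000, 650783);  8994000² − 191·650783² = 1 ✓

8994000 650783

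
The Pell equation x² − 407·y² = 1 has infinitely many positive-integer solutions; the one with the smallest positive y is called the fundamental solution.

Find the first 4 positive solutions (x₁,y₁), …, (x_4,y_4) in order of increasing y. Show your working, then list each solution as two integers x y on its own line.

[20; 5,1,2,1,5,40] for √407; ℓ=6 ⇒ convergent index 5
step 0: (20, 1)  from 20·(1,0) + (0,1)
step 1: (101, 5)  from 5·(20,1) + (1,0)
step 2: (121, 6)  from 1·(101,5) + (20,1)
step 3: (343, 17)  from 2·(121,6) + (101,5)
step 4: (464, 23)  from 1·(343,17) + (121,6)
step 5: (2663, 132)  from 5·(464,23) + (343,17)
fundamental: x₁=2663, y₁=132  (since 7091569 − 407·17424 = 1)
k=2:  x_2 = 2663·2663+407·132·132 = 14183137,  y_2 = 2663·132+132·2663 = 703032
k=3:  x_3 = 2663·14183137+407·132·703032 = 75539384999,  y_3 = 2663·703032+132·14183137 = 3744348300
k=4:  x_4 = 2663·75539384999+407·132·3744348300 = 402322750321537,  y_4 = 2663·3744348300+132·75539384999 = 19942398342768

2663 132
14183137 703032
75539384999 3744348300
402322750321537 19942398342768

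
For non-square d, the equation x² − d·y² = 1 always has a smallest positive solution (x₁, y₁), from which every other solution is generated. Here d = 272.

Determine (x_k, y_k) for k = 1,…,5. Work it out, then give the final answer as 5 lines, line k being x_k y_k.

33 2
2177 132
143649 8710
9478657 574728
625447713 37923338

[16; 2,32] for √272; ℓ=2 ⇒ convergent index 1
k=0  a_k=16  p_k/q_k = 16/1
k=1  a_k=2  p_k/q_k = 33/2
(x₁, y₁) = (33, 2);  33² − 272·2² = 1 ✓
k=2:  x_2 = 33·33+272·2·2 = 2177,  y_2 = 33·2+2·33 = 132
k=3:  x_3 = 33·2177+272·2·132 = 143649,  y_3 = 33·132+2·2177 = 8710
k=4:  x_4 = 33·143649+272·2·8710 = 9478657,  y_4 = 33·8710+2·143649 = 574728
k=5:  x_5 = 33·9478657+272·2·574728 = 625447713,  y_5 = 33·574728+2·9478657 = 37923338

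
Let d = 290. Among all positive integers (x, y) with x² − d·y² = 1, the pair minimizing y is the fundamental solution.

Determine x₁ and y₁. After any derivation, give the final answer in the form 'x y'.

[17; 34] for √290; ℓ=1 ⇒ convergent index 1
a_0=17:  p_0=17·1+0=17,  q_0=17·0+1=1
a_1=34:  p_1=34·17+1=579,  q_1=34·1+0=34
→ (579, 34).  Check: 579²=335241, 290·34²=335240, difference 1.

579 34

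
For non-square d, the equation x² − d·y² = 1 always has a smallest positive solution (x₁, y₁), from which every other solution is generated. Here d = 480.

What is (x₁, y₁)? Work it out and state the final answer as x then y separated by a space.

d=480: √d = [21; 1,9,1,42] (ℓ=4, even), read p_3/q_3
i=0: a=21 ⇒ p=21, q=1
i=1: a=1 ⇒ p=22, q=1
i=2: a=9 ⇒ p=219, q=10
i=3: a=1 ⇒ p=241, q=11
fundamental: x₁=241, y₁=11  (since 58081 − 480·121 = 1)

241 11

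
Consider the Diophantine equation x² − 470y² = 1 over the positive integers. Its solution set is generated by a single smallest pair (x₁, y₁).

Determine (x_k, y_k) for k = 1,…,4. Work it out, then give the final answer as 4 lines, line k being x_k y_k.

1691 78
5718961 263796
19341524411 892157994
65413029839041 3017278071912

[21; 1,2,8,2,1,42] for √470; ℓ=6 ⇒ convergent index 5
step 0: (21, 1)  from 21·(1,0) + (0,1)
…
step 2: (65, 3)  from 2·(22,1) + (21,1)
step 3: (542, 25)  from 8·(65,3) + (22,1)
step 4: (1149, 53)  from 2·(542,25) + (65,3)
step 5: (1691, 78)  from 1·(1149,53) + (542,25)
→ (1691, 78).  Check: 1691²=2859481, 470·78²=2859480, difference 1.
n=2: (1691,78)∘(1691,78) = (1691·1691+470·78·78, 1691·78+78·1691) = (5718961,263796)
n=3: (5718961,263796)∘(1691,78) = (1691·5718961+470·78·263796, 1691·263796+78·5718961) = (19341524411,892157994)
n=4: (19341524411,892157994)∘(1691,78) = (1691·19341524411+470·78·892157994, 1691·892157994+78·19341524411) = (65413029839041,3017278071912)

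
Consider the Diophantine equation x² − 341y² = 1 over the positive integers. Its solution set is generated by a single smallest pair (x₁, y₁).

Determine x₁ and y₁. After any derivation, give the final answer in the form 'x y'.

10626551 575460

d=341: √d = [18; 2,6,1,8,2,…,6,2,36] (ℓ=14, even), read p_13/q_13
a_0=18:  p_0=18·1+0=18,  q_0=18·0+1=1
…
a_5=2:  p_5=2·2456+277=5189,  q_5=2·133+15=281
…
a_11=1:  p_11=1·641940+76727=718667,  q_11=1·34763+4155=38918
a_12=6:  p_12=6·718667+641940=4953942,  q_12=6·38918+34763=268271
a_13=2:  p_13=2·4953942+718667=10626551,  q_13=2·268271+38918=575460
→ (10626551, 575460).  Check: 10626551²=112923586155601, 341·575460²=112923586155600, difference 1.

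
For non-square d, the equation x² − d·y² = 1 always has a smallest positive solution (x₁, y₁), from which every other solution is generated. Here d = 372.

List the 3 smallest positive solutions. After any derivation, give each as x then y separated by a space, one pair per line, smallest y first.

12151 630
295293601 15310260
7176225079351 372069937890

√372 → a₀=19, period (3,2,12,2,3,38); ℓ=6 even so k=5
a_0=19:  p_0=19·1+0=19,  q_0=19·0+1=1
…
a_2=2:  p_2=2·58+19=135,  q_2=2·3+1=7
a_3=12:  p_3=12·135+58=1678,  q_3=12·7+3=87
a_4=2:  p_4=2·1678+135=3491,  q_4=2·87+7=181
a_5=3:  p_5=3·3491+1678=12151,  q_5=3·181+87=630
(x₁, y₁) = (12151, 630);  12151² − 372·630² = 1 ✓
(x_2, y_2) = (12151·12151 + 372·630·630, 12151·630 + 630·12151) = (295293601, 15310260)
(x_3, y_3) = (12151·295293601 + 372·630·15310260, 12151·15310260 + 630·295293601) = (7176225079351, 372069937890)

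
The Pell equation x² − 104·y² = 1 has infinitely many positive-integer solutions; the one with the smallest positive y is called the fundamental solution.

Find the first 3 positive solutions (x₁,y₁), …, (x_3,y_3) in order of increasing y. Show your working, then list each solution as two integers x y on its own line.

51 5
5201 510
530451 52015

√104 = [10; 5,20, …], period ℓ=2 (even) → k=1
a_0=10:  p_0=10·1+0=10,  q_0=10·0+1=1
a_1=5:  p_1=5·10+1=51,  q_1=5·1+0=5
fundamental: x₁=51, y₁=5  (since 2601 − 104·25 = 1)
(51+5√104)^2 = 5201 + 510√104
(51+5√104)^3 = 530451 + 52015√104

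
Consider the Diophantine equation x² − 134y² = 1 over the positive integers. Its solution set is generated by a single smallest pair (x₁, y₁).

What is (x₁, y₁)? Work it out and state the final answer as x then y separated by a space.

145925 12606

d=134: √d = [11; 1,1,2,1,3,…,1,1,22] (ℓ=14, even), read p_13/q_13
i=0: a=11 ⇒ p=11, q=1
i=1: a=1 ⇒ p=12, q=1
i=2: a=1 ⇒ p=23, q=2
i=3: a=2 ⇒ p=58, q=5
…
i=5: a=3 ⇒ p=301, q=26
i=6: a=1 ⇒ p=382, q=33
i=7: a=10 ⇒ p=4121, q=356
…
i=9: a=3 ⇒ p=17630, q=1523
i=10: a=1 ⇒ p=22133, q=1912
i=11: a=2 ⇒ p=61896, q=5347
i=12: a=1 ⇒ p=84029, q=7259
i=13: a=1 ⇒ p=145925, q=12606
→ (145925, 12606).  Check: 145925²=21294105625, 134·12606²=21294105624, difference 1.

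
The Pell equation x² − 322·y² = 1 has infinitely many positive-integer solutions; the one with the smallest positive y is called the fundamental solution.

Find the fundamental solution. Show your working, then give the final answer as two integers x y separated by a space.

√322 = [17; 1,16,1,34, …], period ℓ=4 (even) → k=3
a_0=17:  p_0=17·1+0=17,  q_0=17·0+1=1
…
a_2=16:  p_2=16·18+17=305,  q_2=16·1+1=17
a_3=1:  p_3=1·305+18=323,  q_3=1·17+1=18
→ (323, 18).  Check: 323²=104329, 322·18²=104328, difference 1.

323 18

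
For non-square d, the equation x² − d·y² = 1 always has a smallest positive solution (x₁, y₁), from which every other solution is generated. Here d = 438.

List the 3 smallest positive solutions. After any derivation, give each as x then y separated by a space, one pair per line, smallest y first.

293 14
171697 8204
100614149 4807530

[20; 1,12,1,40] for √438; ℓ=4 ⇒ convergent index 3
i=0: a=20 ⇒ p=20, q=1
i=1: a=1 ⇒ p=21, q=1
i=2: a=12 ⇒ p=272, q=13
i=3: a=1 ⇒ p=293, q=14
fundamental: x₁=293, y₁=14  (since 85849 − 438·196 = 1)
(x_2, y_2) = (293·293 + 438·14·14, 293·14 + 14·293) = (171697, 8204)
(x_3, y_3) = (293·171697 + 438·14·8204, 293·8204 + 14·171697) = (100614149, 4807530)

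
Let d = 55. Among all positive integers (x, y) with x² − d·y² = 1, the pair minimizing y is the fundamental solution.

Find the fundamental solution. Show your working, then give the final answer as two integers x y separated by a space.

√55 = [7; 2,2,2,14, …], period ℓ=4 (even) → k=3
k=0  a_k=7  p_k/q_k = 7/1
…
k=2  a_k=2  p_k/q_k = 37/5
k=3  a_k=2  p_k/q_k = 89/12
fundamental: x₁=89, y₁=12  (since 7921 − 55·144 = 1)

89 12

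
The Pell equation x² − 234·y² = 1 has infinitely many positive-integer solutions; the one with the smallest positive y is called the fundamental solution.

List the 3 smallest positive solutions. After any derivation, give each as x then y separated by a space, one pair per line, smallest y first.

√234 → a₀=15, period (3,2,1,2,1,2,3,30); ℓ=8 even so k=7
a_0=15:  p_0=15·1+0=15,  q_0=15·0+1=1
a_1=3:  p_1=3·15+1=46,  q_1=3·1+0=3
a_2=2:  p_2=2·46+15=107,  q_2=2·3+1=7
a_3=1:  p_3=1·107+46=153,  q_3=1·7+3=10
a_4=2:  p_4=2·153+107=413,  q_4=2·10+7=27
a_5=1:  p_5=1·413+153=566,  q_5=1·27+10=37
a_6=2:  p_6=2·566+413=1545,  q_6=2·37+27=101
a_7=3:  p_7=3·1545+566=5201,  q_7=3·101+37=340
→ (5201, 340).  Check: 5201²=27050401, 234·340²=27050400, difference 1.
(5201+340√234)^2 = 54100801 + 3536680√234
(5201+340√234)^3 = 562756526801 + 36788545020√234

5201 340
54100801 3536680
562756526801 36788545020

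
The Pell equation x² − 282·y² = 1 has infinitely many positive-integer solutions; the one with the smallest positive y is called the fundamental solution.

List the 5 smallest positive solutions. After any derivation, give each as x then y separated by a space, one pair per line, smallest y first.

2351 140
11054401 658280
51977791151 3095232420
244399562937601 14553782180560
1149166692954808751 68431880717760700

d=282: √d = [16; 1,3,1,4,1,3,1,32] (ℓ=8, even), read p_7/q_7
step 0: (16, 1)  from 16·(1,0) + (0,1)
…
step 3: (84, 5)  from 1·(67,4) + (17,1)
…
step 6: (1864, 111)  from 3·(487,29) + (403,24)
step 7: (2351, 140)  from 1·(1864,111) + (487,29)
fundamental: x₁=2351, y₁=140  (since 5527201 − 282·19600 = 1)
n=2: (2351,140)∘(2351,140) = (2351·2351+282·140·140, 2351·140+140·2351) = (11054401,658280)
n=3: (11054401,658280)∘(2351,140) = (2351·11054401+282·140·658280, 2351·658280+140·11054401) = (51977791151,3095232420)
n=4: (51977791151,3095232420)∘(2351,140) = (2351·51977791151+282·140·3095232420, 2351·3095232420+140·51977791151) = (244399562937601,14553782180560)
n=5: (244399562937601,14553782180560)∘(2351,140) = (2351·244399562937601+282·140·14553782180560, 2351·14553782180560+140·244399562937601) = (1149166692954808751,68431880717760700)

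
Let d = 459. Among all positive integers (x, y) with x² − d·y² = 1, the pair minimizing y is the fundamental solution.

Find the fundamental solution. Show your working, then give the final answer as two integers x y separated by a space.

√459 → a₀=21, period (2,2,1,4,21,4,1,2,2,42); ℓ=10 even so k=9
i=0: a=21 ⇒ p=21, q=1
i=1: a=2 ⇒ p=43, q=2
i=2: a=2 ⇒ p=107, q=5
i=3: a=1 ⇒ p=150, q=7
…
i=5: a=21 ⇒ p=14997, q=700
…
i=7: a=1 ⇒ p=75692, q=3533
i=8: a=2 ⇒ p=212079, q=9899
i=9: a=2 ⇒ p=499850, q=23331
(x₁, y₁) = (499850, 23331);  499850² − 459·23331² = 1 ✓

499850 23331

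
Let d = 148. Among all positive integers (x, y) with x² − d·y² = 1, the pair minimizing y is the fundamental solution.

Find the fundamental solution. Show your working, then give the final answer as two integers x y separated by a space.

√148 → a₀=12, period (6,24); ℓ=2 even so k=1
a_0=12:  p_0=12·1+0=12,  q_0=12·0+1=1
a_1=6:  p_1=6·12+1=73,  q_1=6·1+0=6
→ (73, 6).  Check: 73²=5329, 148·6²=5328, difference 1.

73 6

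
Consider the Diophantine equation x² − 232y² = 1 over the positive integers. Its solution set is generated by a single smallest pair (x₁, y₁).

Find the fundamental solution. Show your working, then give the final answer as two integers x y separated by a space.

19603 1287

√232 → a₀=15, period (4,3,7,3,4,30); ℓ=6 even so k=5
step 0: (15, 1)  from 15·(1,0) + (0,1)
…
step 3: (1447, 95)  from 7·(198,13) + (61,4)
step 4: (4539, 298)  from 3·(1447,95) + (198,13)
step 5: (19603, 1287)  from 4·(4539,298) + (1447,95)
→ (19603, 1287).  Check: 19603²=384277609, 232·1287²=384277608, difference 1.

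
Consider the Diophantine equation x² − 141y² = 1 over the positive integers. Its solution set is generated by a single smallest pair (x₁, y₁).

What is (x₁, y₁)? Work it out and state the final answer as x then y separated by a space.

95 8

d=141: √d = [11; 1,6,1,22] (ℓ=4, even), read p_3/q_3
i=0: a=11 ⇒ p=11, q=1
i=1: a=1 ⇒ p=12, q=1
i=2: a=6 ⇒ p=83, q=7
i=3: a=1 ⇒ p=95, q=8
→ (95, 8).  Check: 95²=9025, 141·8²=9024, difference 1.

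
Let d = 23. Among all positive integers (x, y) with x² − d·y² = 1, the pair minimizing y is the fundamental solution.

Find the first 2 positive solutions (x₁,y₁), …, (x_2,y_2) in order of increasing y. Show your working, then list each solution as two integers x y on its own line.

24 5
1151 240

√23 → a₀=4, period (1,3,1,8); ℓ=4 even so k=3
step 0: (4, 1)  from 4·(1,0) + (0,1)
…
step 2: (19, 4)  from 3·(5,1) + (4,1)
step 3: (24, 5)  from 1·(19,4) + (5,1)
→ (24, 5).  Check: 24²=576, 23·5²=575, difference 1.
k=2:  x_2 = 24·24+23·5·5 = 1151,  y_2 = 24·5+5·24 = 240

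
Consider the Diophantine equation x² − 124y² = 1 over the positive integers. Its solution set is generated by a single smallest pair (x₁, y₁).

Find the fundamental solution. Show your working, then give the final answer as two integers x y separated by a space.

[11; 7,2,1,1,1,…,2,7,22] for √124; ℓ=16 ⇒ convergent index 15
k=0  a_k=11  p_k/q_k = 11/1
k=1  a_k=7  p_k/q_k = 78/7
…
k=4  a_k=1  p_k/q_k = 412/37
…
k=8  a_k=4  p_k/q_k = 14543/1306
…
k=10  a_k=3  p_k/q_k = 67292/6043
…
k=13  a_k=1  p_k/q_k = 237042/21287
k=14  a_k=2  p_k/q_k = 626251/56239
k=15  a_k=7  p_k/q_k = 4620799/414960
→ (4620799, 414960).  Check: 4620799²=21351783398401, 124·414960²=21351783398400, difference 1.

4620799 414960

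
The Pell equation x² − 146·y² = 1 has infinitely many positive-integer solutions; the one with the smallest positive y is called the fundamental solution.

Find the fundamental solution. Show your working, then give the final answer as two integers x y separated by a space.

√146 = [12; 12,24, …], period ℓ=2 (even) → k=1
a_0=12:  p_0=12·1+0=12,  q_0=12·0+1=1
a_1=12:  p_1=12·12+1=145,  q_1=12·1+0=12
→ (145, 12).  Check: 145²=21025, 146·12²=21024, difference 1.

145 12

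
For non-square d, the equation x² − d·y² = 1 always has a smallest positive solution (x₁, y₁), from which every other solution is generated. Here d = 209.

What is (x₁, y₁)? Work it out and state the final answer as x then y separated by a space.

√209 = [14; 2,5,3,2,3,5,2,28, …], period ℓ=8 (even) → k=7
k=0  a_k=14  p_k/q_k = 14/1
…
k=3  a_k=3  p_k/q_k = 506/35
…
k=6  a_k=5  p_k/q_k = 21266/1471
k=7  a_k=2  p_k/q_k = 46551/3220
→ (46551, 3220).  Check: 46551²=2166995601, 209·3220²=2166995600, difference 1.

46551 3220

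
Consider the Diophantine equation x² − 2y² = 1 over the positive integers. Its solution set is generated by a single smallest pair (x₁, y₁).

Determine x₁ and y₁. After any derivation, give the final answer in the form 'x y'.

d=2: √d = [1; 2] (ℓ=1, odd), read p_1/q_1
k=0  a_k=1  p_k/q_k = 1/1
k=1  a_k=2  p_k/q_k = 3/2
(x₁, y₁) = (3, 2);  3² − 2·2² = 1 ✓

3 2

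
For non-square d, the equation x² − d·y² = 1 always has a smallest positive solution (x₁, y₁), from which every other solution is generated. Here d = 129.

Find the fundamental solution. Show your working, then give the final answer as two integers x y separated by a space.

16855 1484

√129 = [11; 2,1,3,1,6,1,3,1,2,22, …], period ℓ=10 (even) → k=9
i=0: a=11 ⇒ p=11, q=1
…
i=2: a=1 ⇒ p=34, q=3
i=3: a=3 ⇒ p=125, q=11
…
i=8: a=1 ⇒ p=6031, q=531
i=9: a=2 ⇒ p=16855, q=1484
(x₁, y₁) = (16855, 1484);  16855² − 129·1484² = 1 ✓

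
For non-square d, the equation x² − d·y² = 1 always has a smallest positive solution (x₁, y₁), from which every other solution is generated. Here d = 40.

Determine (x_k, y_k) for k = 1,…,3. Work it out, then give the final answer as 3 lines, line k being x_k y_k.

√40 → a₀=6, period (3,12); ℓ=2 even so k=1
step 0: (6, 1)  from 6·(1,0) + (0,1)
step 1: (19, 3)  from 3·(6,1) + (1,0)
(x₁, y₁) = (19, 3);  19² − 40·3² = 1 ✓
k=2:  x_2 = 19·19+40·3·3 = 721,  y_2 = 19·3+3·19 = 114
k=3:  x_3 = 19·721+40·3·114 = 27379,  y_3 = 19·114+3·721 = 4329

19 3
721 114
27379 4329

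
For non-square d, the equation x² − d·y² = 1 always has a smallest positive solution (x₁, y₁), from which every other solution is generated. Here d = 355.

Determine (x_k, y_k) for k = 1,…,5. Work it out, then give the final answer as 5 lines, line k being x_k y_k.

√355 = [18; 1,5,3,3,1,6,1,3,3,5,1,36, …], period ℓ=12 (even) → k=11
a_0=18:  p_0=18·1+0=18,  q_0=18·0+1=1
a_1=1:  p_1=1·18+1=19,  q_1=1·1+0=1
…
a_3=3:  p_3=3·113+19=358,  q_3=3·6+1=19
…
a_7=1:  p_7=1·10457+1545=12002,  q_7=1·555+82=637
…
a_9=3:  p_9=3·46463+12002=151391,  q_9=3·2466+637=8035
a_10=5:  p_10=5·151391+46463=803418,  q_10=5·8035+2466=42641
a_11=1:  p_11=1·803418+151391=954809,  q_11=1·42641+8035=50676
fundamental: x₁=954809, y₁=50676  (since 911660226481 − 355·2568056976 = 1)
k=2:  x_2 = 954809·954809+355·50676·50676 = 1823320452961,  y_2 = 954809·50676+50676·954809 = 96771801768
k=3:  x_3 = 954809·1823320452961+355·50676·96771801768 = 3481845556741524089,  y_3 = 954809·96771801768+50676·1823320452961 = 184797174548553948
k=4:  x_4 = 954809·3481845556741524089+355·50676·184797174548553948 = 6648994948371812427335041,  y_4 = 954809·184797174548553948+50676·3481845556741524089 = 352892010866963721270096
k=5:  x_5 = 954809·6648994948371812427335041+355·50676·352892010866963721270096 = 12697040435316401858305944800249,  y_5 = 954809·352892010866963721270096+50676·6648994948371812427335041 = 673888936007564730309809629380

954809 50676
1823320452961 96771801768
3481845556741524089 184797174548553948
6648994948371812427335041 352892010866963721270096
12697040435316401858305944800249 673888936007564730309809629380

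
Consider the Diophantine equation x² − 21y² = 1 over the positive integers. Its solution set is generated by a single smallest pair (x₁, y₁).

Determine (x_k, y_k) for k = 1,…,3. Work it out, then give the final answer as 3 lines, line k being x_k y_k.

55 12
6049 1320
665335 145188

d=21: √d = [4; 1,1,2,1,1,8] (ℓ=6, even), read p_5/q_5
i=0: a=4 ⇒ p=4, q=1
i=1: a=1 ⇒ p=5, q=1
i=2: a=1 ⇒ p=9, q=2
i=3: a=2 ⇒ p=23, q=5
i=4: a=1 ⇒ p=32, q=7
i=5: a=1 ⇒ p=55, q=12
→ (55, 12).  Check: 55²=3025, 21·12²=3024, difference 1.
(x_2, y_2) = (55·55 + 21·12·12, 55·12 + 12·55) = (6049, 1320)
(x_3, y_3) = (55·6049 + 21·12·1320, 55·1320 + 12·6049) = (665335, 145188)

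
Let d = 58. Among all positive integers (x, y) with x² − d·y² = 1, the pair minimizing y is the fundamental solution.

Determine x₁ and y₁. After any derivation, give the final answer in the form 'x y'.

19603 2574

√58 = [7; 1,1,1,1,1,1,14, …], period ℓ=7 (odd) → k=13
i=0: a=7 ⇒ p=7, q=1
i=1: a=1 ⇒ p=8, q=1
…
i=4: a=1 ⇒ p=38, q=5
i=5: a=1 ⇒ p=61, q=8
i=6: a=1 ⇒ p=99, q=13
i=7: a=14 ⇒ p=1447, q=190
i=8: a=1 ⇒ p=1546, q=203
i=9: a=1 ⇒ p=2993, q=393
i=10: a=1 ⇒ p=4539, q=596
i=11: a=1 ⇒ p=7532, q=989
i=12: a=1 ⇒ p=12071, q=1585
i=13: a=1 ⇒ p=19603, q=2574
fundamental: x₁=19603, y₁=2574  (since 384277609 − 58·6625476 = 1)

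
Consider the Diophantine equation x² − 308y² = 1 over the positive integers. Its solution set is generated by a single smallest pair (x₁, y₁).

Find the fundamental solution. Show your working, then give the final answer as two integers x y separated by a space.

351 20

√308 = [17; 1,1,4,1,1,34, …], period ℓ=6 (even) → k=5
step 0: (17, 1)  from 17·(1,0) + (0,1)
step 1: (18, 1)  from 1·(17,1) + (1,0)
…
step 4: (193, 11)  from 1·(158,9) + (35,2)
step 5: (351, 20)  from 1·(193,11) + (158,9)
(x₁, y₁) = (351, 20);  351² − 308·20² = 1 ✓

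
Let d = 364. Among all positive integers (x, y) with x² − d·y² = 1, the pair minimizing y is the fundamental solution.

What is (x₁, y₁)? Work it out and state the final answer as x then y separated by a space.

4954951 259710

√364 → a₀=19, period (12,1,2,3,1,8,1,3,2,1,12,38); ℓ=12 even so k=11
i=0: a=19 ⇒ p=19, q=1
…
i=4: a=3 ⇒ p=2423, q=127
…
i=10: a=1 ⇒ p=390371, q=20461
i=11: a=12 ⇒ p=4954951, q=259710
→ (4954951, 259710).  Check: 4954951²=24551539412401, 364·259710²=24551539412400, difference 1.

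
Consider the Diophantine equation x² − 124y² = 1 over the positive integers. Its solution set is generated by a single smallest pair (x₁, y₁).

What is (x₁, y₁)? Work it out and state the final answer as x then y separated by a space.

4620799 414960

√124 = [11; 7,2,1,1,1,…,2,7,22, …], period ℓ=16 (even) → k=15
k=0  a_k=11  p_k/q_k = 11/1
…
k=3  a_k=1  p_k/q_k = 245/22
k=4  a_k=1  p_k/q_k = 412/37
k=5  a_k=1  p_k/q_k = 657/59
k=6  a_k=3  p_k/q_k = 2383/214
…
k=8  a_k=4  p_k/q_k = 14543/1306
…
k=10  a_k=3  p_k/q_k = 67292/6043
k=11  a_k=1  p_k/q_k = 84875/7622
k=12  a_k=1  p_k/q_k = 152167/13665
k=13  a_k=1  p_k/q_k = 237042/21287
k=14  a_k=2  p_k/q_k = 626251/56239
k=15  a_k=7  p_k/q_k = 4620799/414960
→ (4620799, 414960).  Check: 4620799²=21351783398401, 124·414960²=21351783398400, difference 1.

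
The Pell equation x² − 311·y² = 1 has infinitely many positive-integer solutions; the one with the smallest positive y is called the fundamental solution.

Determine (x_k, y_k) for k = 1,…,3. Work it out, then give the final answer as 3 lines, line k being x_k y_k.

d=311: √d = [17; 1,1,1,2,1,…,1,1,34] (ℓ=16, even), read p_15/q_15
step 0: (17, 1)  from 17·(1,0) + (0,1)
step 1: (18, 1)  from 1·(17,1) + (1,0)
…
step 3: (53, 3)  from 1·(35,2) + (18,1)
…
step 5: (194, 11)  from 1·(141,8) + (53,3)
step 6: (1305, 74)  from 6·(194,11) + (141,8)
step 7: (4109, 233)  from 3·(1305,74) + (194,11)
…
step 9: (217583, 12338)  from 3·(71158,4035) + (4109,233)
step 10: (1376656, 78063)  from 6·(217583,12338) + (71158,4035)
step 11: (1594239, 90401)  from 1·(1376656,78063) + (217583,12338)
step 12: (4565134, 258865)  from 2·(1594239,90401) + (1376656,78063)
…
step 14: (10724507, 608131)  from 1·(6159373,349266) + (4565134,258865)
step 15: (16883880, 957397)  from 1·(10724507,608131) + (6159373,349266)
(x₁, y₁) = (16883880, 957397);  16883880² − 311·957397² = 1 ✓
n=2: (16883880,957397)∘(16883880,957397) = (16883880·16883880+311·957397·957397, 16883880·957397+957397·16883880) = (570130807708799,32329152120720)
n=3: (570130807708799,32329152120720)∘(16883880,957397) = (16883880·570130807708799+311·957397·32329152120720, 16883880·32329152120720+957397·570130807708799) = (19252040283316857636360,1091683049815963029803)

16883880 957397
570130807708799 32329152120720
19252040283316857636360 1091683049815963029803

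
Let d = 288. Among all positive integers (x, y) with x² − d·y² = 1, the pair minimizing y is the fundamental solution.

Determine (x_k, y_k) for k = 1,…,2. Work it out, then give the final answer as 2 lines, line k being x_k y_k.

17 1
577 34

[16; 1,32] for √288; ℓ=2 ⇒ convergent index 1
i=0: a=16 ⇒ p=16, q=1
i=1: a=1 ⇒ p=17, q=1
fundamental: x₁=17, y₁=1  (since 289 − 288·1 = 1)
n=2: (17,1)∘(17,1) = (17·17+288·1·1, 17·1+1·17) = (577,34)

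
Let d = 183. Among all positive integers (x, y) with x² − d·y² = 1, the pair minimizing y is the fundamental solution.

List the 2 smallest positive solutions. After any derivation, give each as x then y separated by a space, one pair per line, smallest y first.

487 36
474337 35064

[13; 1,1,8,1,1,26] for √183; ℓ=6 ⇒ convergent index 5
i=0: a=13 ⇒ p=13, q=1
i=1: a=1 ⇒ p=14, q=1
…
i=3: a=8 ⇒ p=230, q=17
i=4: a=1 ⇒ p=257, q=19
i=5: a=1 ⇒ p=487, q=36
fundamental: x₁=487, y₁=36  (since 237169 − 183·1296 = 1)
(487+36√183)^2 = 474337 + 35064√183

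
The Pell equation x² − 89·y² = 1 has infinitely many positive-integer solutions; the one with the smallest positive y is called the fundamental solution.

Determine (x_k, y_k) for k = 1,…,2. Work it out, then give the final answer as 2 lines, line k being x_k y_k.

d=89: √d = [9; 2,3,3,2,18] (ℓ=5, odd), read p_9/q_9
k=0  a_k=9  p_k/q_k = 9/1
…
k=6  a_k=2  p_k/q_k = 18934/2007
…
k=8  a_k=3  p_k/q_k = 216991/23001
k=9  a_k=2  p_k/q_k = 500001/53000
→ (500001, 53000).  Check: 500001²=250001000001, 89·53000²=250001000000, difference 1.
k=2:  x_2 = 500001·500001+89·53000·53000 = 500002000001,  y_2 = 500001·53000+53000·500001 = 53000106000

500001 53000
500002000001 53000106000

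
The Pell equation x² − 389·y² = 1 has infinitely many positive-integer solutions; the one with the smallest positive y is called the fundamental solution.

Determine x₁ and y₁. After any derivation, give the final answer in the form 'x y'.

√389 = [19; 1,2,1,1,1,1,2,1,38, …], period ℓ=9 (odd) → k=17
step 0: (19, 1)  from 19·(1,0) + (0,1)
…
step 4: (138, 7)  from 1·(79,4) + (59,3)
…
step 6: (355, 18)  from 1·(217,11) + (138,7)
…
step 8: (1282, 65)  from 1·(927,47) + (355,18)
…
step 10: (50925, 2582)  from 1·(49643,2517) + (1282,65)
step 11: (151493, 7681)  from 2·(50925,2582) + (49643,2517)
step 12: (202418, 10263)  from 1·(151493,7681) + (50925,2582)
step 13: (353911, 17944)  from 1·(202418,10263) + (151493,7681)
…
step 15: (910240, 46151)  from 1·(556329,28207) + (353911,17944)
step 16: (2376809, 120509)  from 2·(910240,46151) + (556329,28207)
step 17: (3287049, 166660)  from 1·(2376809,120509) + (910240,46151)
→ (3287049, 166660).  Check: 3287049²=10804691128401, 389·166660²=10804691128400, difference 1.

3287049 166660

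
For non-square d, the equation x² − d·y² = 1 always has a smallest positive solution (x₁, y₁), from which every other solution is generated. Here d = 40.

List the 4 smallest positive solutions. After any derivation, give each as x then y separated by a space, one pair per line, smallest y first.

19 3
721 114
27379 4329
1039681 164388

d=40: √d = [6; 3,12] (ℓ=2, even), read p_1/q_1
step 0: (6, 1)  from 6·(1,0) + (0,1)
step 1: (19, 3)  from 3·(6,1) + (1,0)
→ (19, 3).  Check: 19²=361, 40·3²=360, difference 1.
(x_2, y_2) = (19·19 + 40·3·3, 19·3 + 3·19) = (721, 114)
(x_3, y_3) = (19·721 + 40·3·114, 19·114 + 3·721) = (27379, 4329)
(x_4, y_4) = (19·27379 + 40·3·4329, 19·4329 + 3·27379) = (1039681, 164388)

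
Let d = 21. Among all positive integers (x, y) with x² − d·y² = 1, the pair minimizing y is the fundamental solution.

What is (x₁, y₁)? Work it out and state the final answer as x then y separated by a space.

[4; 1,1,2,1,1,8] for √21; ℓ=6 ⇒ convergent index 5
step 0: (4, 1)  from 4·(1,0) + (0,1)
step 1: (5, 1)  from 1·(4,1) + (1,0)
step 2: (9, 2)  from 1·(5,1) + (4,1)
step 3: (23, 5)  from 2·(9,2) + (5,1)
step 4: (32, 7)  from 1·(23,5) + (9,2)
step 5: (55, 12)  from 1·(32,7) + (23,5)
(x₁, y₁) = (55, 12);  55² − 21·12² = 1 ✓

55 12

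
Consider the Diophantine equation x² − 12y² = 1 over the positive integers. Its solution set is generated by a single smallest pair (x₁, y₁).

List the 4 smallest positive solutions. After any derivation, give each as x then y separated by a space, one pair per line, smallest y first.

√12 = [3; 2,6, …], period ℓ=2 (even) → k=1
a_0=3:  p_0=3·1+0=3,  q_0=3·0+1=1
a_1=2:  p_1=2·3+1=7,  q_1=2·1+0=2
(x₁, y₁) = (7, 2);  7² − 12·2² = 1 ✓
(x_2, y_2) = (7·7 + 12·2·2, 7·2 + 2·7) = (97, 28)
(x_3, y_3) = (7·97 + 12·2·28, 7·28 + 2·97) = (1351, 390)
(x_4, y_4) = (7·1351 + 12·2·390, 7·390 + 2·1351) = (18817, 5432)

7 2
97 28
1351 390
18817 5432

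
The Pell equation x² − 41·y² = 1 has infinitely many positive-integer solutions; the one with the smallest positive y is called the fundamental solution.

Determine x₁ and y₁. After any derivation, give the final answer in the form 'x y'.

2049 320

√41 → a₀=6, period (2,2,12); ℓ=3 odd so k=5
k=0  a_k=6  p_k/q_k = 6/1
k=1  a_k=2  p_k/q_k = 13/2
k=2  a_k=2  p_k/q_k = 32/5
…
k=4  a_k=2  p_k/q_k = 826/129
k=5  a_k=2  p_k/q_k = 2049/320
→ (2049, 320).  Check: 2049²=4198401, 41·320²=4198400, difference 1.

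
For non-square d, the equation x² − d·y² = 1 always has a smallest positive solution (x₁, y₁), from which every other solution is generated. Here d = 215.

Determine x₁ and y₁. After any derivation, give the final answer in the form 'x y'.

44 3

√215 → a₀=14, period (1,1,1,28); ℓ=4 even so k=3
i=0: a=14 ⇒ p=14, q=1
i=1: a=1 ⇒ p=15, q=1
i=2: a=1 ⇒ p=29, q=2
i=3: a=1 ⇒ p=44, q=3
(x₁, y₁) = (44, 3);  44² − 215·3² = 1 ✓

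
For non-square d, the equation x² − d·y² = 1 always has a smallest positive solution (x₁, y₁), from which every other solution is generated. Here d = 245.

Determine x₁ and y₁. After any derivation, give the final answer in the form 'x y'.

d=245: √d = [15; 1,1,1,7,6,7,1,1,1,30] (ℓ=10, even), read p_9/q_9
step 0: (15, 1)  from 15·(1,0) + (0,1)
step 1: (16, 1)  from 1·(15,1) + (1,0)
…
step 4: (360, 23)  from 7·(47,3) + (31,2)
…
step 6: (15809, 1010)  from 7·(2207,141) + (360,23)
step 7: (18016, 1151)  from 1·(15809,1010) + (2207,141)
step 8: (33825, 2161)  from 1·(18016,1151) + (15809,1010)
step 9: (51841, 3312)  from 1·(33825,2161) + (18016,1151)
fundamental: x₁=51841, y₁=3312  (since 2687489281 − 245·10969344 = 1)

51841 3312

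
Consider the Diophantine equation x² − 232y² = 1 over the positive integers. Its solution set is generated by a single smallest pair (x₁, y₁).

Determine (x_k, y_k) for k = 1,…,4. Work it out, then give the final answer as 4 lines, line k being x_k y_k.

19603 1287
768555217 50458122
30131975818099 1978261129845
1181354243155834177 77559705806244948

d=232: √d = [15; 4,3,7,3,4,30] (ℓ=6, even), read p_5/q_5
a_0=15:  p_0=15·1+0=15,  q_0=15·0+1=1
…
a_3=7:  p_3=7·198+61=1447,  q_3=7·13+4=95
a_4=3:  p_4=3·1447+198=4539,  q_4=3·95+13=298
a_5=4:  p_5=4·4539+1447=19603,  q_5=4·298+95=1287
fundamental: x₁=19603, y₁=1287  (since 384277609 − 232·1656369 = 1)
n=2: (19603,1287)∘(19603,1287) = (19603·19603+232·1287·1287, 19603·1287+1287·19603) = (768555217,50458122)
n=3: (768555217,50458122)∘(19603,1287) = (19603·768555217+232·1287·50458122, 19603·50458122+1287·768555217) = (30131975818099,1978261129845)
n=4: (30131975818099,1978261129845)∘(19603,1287) = (19603·30131975818099+232·1287·1978261129845, 19603·1978261129845+1287·30131975818099) = (1181354243155834177,77559705806244948)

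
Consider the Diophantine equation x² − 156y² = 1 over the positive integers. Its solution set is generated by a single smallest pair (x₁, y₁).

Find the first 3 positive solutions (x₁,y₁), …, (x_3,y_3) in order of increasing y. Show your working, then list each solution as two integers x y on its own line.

25 2
1249 100
62425 4998

d=156: √d = [12; 2,24] (ℓ=2, even), read p_1/q_1
step 0: (12, 1)  from 12·(1,0) + (0,1)
step 1: (25, 2)  from 2·(12,1) + (1,0)
→ (25, 2).  Check: 25²=625, 156·2²=624, difference 1.
(x_2, y_2) = (25·25 + 156·2·2, 25·2 + 2·25) = (1249, 100)
(x_3, y_3) = (25·1249 + 156·2·100, 25·100 + 2·1249) = (62425, 4998)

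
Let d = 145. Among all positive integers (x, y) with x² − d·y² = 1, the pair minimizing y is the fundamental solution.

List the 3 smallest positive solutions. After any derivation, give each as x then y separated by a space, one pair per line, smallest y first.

d=145: √d = [12; 24] (ℓ=1, odd), read p_1/q_1
k=0  a_k=12  p_k/q_k = 12/1
k=1  a_k=24  p_k/q_k = 289/24
fundamental: x₁=289, y₁=24  (since 83521 − 145·576 = 1)
(x_2, y_2) = (289·289 + 145·24·24, 289·24 + 24·289) = (167041, 13872)
(x_3, y_3) = (289·167041 + 145·24·13872, 289·13872 + 24·167041) = (96549409, 8017992)

289 24
167041 13872
96549409 8017992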